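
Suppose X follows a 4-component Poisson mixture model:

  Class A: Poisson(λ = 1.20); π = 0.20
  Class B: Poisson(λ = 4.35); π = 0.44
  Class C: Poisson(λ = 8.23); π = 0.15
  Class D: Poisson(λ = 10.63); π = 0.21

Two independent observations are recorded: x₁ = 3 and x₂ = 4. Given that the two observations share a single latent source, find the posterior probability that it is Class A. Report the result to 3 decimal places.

Posterior ∝ prior × likelihood, so P(k | x) ∝ P(Z=k) f_k(x); normalise over all components.
Since both observations come from the same component, the likelihood for component k is f_k(x₁)·f_k(x₂).
  p_A = [e^(−1.20)·1.20^3/3! = 0.0867439] × [0.0260232] = 0.00225735
  p_B = [e^(−4.35)·4.35^3/3! = 0.177066] × [0.192559] = 0.0340958
  p_C = [e^(−8.23)·8.23^3/3! = 0.0247631] × [0.05095] = 0.00126168
  p_D = [e^(−10.63)·10.63^3/3! = 0.00484059] × [0.0128639] = 6.22687e-05
Prior × likelihood for each component:
  P(Z=A)·p_A = 0.20 × 0.00225735 = 0.000451471
  P(Z=B)·p_B = 0.44 × 0.0340958 = 0.0150021
  P(Z=C)·p_C = 0.15 × 0.00126168 = 0.000189252
  P(Z=D)·p_D = 0.21 × 6.22687e-05 = 1.30764e-05
Normaliser: 0.000451471 + 0.0150021 + 0.000189252 + 1.30764e-05 = 0.0156559
So the posterior for Class A is 0.000451471 / 0.0156559 ≈ 0.029.

0.029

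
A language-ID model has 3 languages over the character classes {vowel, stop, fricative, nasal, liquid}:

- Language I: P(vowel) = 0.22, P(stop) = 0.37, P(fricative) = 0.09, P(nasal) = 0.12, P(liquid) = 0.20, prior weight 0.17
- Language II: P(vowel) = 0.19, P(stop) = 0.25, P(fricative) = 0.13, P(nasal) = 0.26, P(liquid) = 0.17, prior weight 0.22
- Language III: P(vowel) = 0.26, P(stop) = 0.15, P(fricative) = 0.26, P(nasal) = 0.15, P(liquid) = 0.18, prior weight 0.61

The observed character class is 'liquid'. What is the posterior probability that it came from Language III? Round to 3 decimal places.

P(component k | x) = π_k·f_k(x) / marginal(x), where marginal(x) = Σ_j π_j·f_j(x).
Component likelihoods at x = 'liquid':
  L_I = 0.2
  L_II = 0.17
  L_III = 0.18
Unnormalised posteriors:
  π_I·L_I = 0.17 × 0.2 = 0.034
  π_II·L_II = 0.22 × 0.17 = 0.0374
  π_III·L_III = 0.61 × 0.18 = 0.1098
Marginal: 0.034 + 0.0374 + 0.1098 = 0.1812
P(Language III | x) ≈ 0.606

0.606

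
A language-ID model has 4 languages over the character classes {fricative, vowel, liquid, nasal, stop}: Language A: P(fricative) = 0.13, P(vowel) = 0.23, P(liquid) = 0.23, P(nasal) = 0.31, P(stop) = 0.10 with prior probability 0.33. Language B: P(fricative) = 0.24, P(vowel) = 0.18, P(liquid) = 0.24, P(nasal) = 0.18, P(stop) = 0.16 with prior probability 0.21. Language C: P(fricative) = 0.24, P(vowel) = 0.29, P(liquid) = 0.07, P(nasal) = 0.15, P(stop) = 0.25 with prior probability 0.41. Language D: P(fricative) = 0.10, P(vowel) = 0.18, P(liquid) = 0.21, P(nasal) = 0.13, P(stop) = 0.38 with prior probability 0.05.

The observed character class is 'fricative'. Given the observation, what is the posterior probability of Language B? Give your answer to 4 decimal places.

0.2562

The responsibility of component k is P(Z=k) f_k(x) divided by Σ_j P(Z=j) f_j(x).
Categorical probabilities:
  p_A = P(fricative | comp) = 0.13
  p_B = P(fricative | comp) = 0.24
  p_C = P(fricative | comp) = 0.24
  p_D = P(fricative | comp) = 0.10
Weight by the priors:
  P(Z=A)·p_A = 0.33 × 0.13 = 0.0429
  P(Z=B)·p_B = 0.21 × 0.24 = 0.0504
  P(Z=C)·p_C = 0.41 × 0.24 = 0.0984
  P(Z=D)·p_D = 0.05 × 0.1 = 0.005
Denominator: 0.0429 + 0.0504 + 0.0984 + 0.005 = 0.1967
So the posterior for Language B is 0.0504 / 0.1967 ≈ 0.2562.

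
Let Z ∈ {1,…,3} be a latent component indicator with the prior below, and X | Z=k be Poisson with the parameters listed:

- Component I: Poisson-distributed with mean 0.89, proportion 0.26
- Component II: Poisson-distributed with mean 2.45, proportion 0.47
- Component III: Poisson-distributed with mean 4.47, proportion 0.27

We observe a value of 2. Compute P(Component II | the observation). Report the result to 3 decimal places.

0.625

By Bayes' theorem, P(k | x) = π_k f_k(x) / Σ_j π_j f_j(x).
Component likelihoods at x = 2:
  L_I = e^(−0.89)·0.89^2/2! = 0.16264
  L_II = e^(−2.45)·2.45^2/2! = 0.258989
  L_III = e^(−4.47)·4.47^2/2! = 0.114364
Weight by the priors:
  π_I·L_I = 0.26 × 0.16264 = 0.0422865
  π_II·L_II = 0.47 × 0.258989 = 0.121725
  π_III·L_III = 0.27 × 0.114364 = 0.0308782
Sum: 0.0422865 + 0.121725 + 0.0308782 = 0.194889
P(Component II | x) ≈ 0.625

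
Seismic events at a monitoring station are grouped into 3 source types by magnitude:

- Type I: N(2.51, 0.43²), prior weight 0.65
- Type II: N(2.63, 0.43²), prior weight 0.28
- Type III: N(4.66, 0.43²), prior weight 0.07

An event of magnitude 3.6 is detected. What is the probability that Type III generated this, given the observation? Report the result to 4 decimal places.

Apply Bayes' rule: the posterior for each component is proportional to its prior times its likelihood at x.
Component likelihoods at x = 3.6:
  f_I = (1/(0.43·√(2π)))·exp(−(3.6−2.51)²/(2·0.43²)) = 0.927773·exp(-3.21282) = 0.0373364
  f_II = (1/(0.43·√(2π)))·exp(−(3.6−2.63)²/(2·0.43²)) = 0.927773·exp(-2.54435) = 0.0728526
  f_III = (1/(0.43·√(2π)))·exp(−(3.6−4.66)²/(2·0.43²)) = 0.927773·exp(-3.03840) = 0.044451
Unnormalised posteriors:
  π_I·f_I = 0.65 × 0.0373364 = 0.0242687
  π_II·f_II = 0.28 × 0.0728526 = 0.0203987
  π_III·f_III = 0.07 × 0.044451 = 0.00311157
Denominator: 0.0242687 + 0.0203987 + 0.00311157 = 0.047779
Responsibility of Type III: 0.00311157 / 0.047779 ≈ 0.0651

0.0651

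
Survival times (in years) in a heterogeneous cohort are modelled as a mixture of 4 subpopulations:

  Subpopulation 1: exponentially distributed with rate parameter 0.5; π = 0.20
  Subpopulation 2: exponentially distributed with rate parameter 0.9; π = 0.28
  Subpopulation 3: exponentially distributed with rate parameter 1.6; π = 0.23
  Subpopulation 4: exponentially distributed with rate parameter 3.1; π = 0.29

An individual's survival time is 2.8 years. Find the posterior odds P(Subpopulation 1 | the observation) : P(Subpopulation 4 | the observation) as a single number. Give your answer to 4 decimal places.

161.4002

Posterior odds = (P(Z=i) f_i(x)) / (P(Z=j) f_j(x)); the normalising sum cancels.
Evaluate each component's likelihood at the observed value:
  L_1 = 0.5·e^(−0.5·2.8) = 0.5·e^(−1.4000) = 0.123298
  L_2 = 0.9·e^(−0.9·2.8) = 0.9·e^(−2.5200) = 0.0724136
  L_3 = 1.6·e^(−1.6·2.8) = 1.6·e^(−4.4800) = 0.0181335
  L_4 = 3.1·e^(−3.1·2.8) = 3.1·e^(−8.6800) = 0.000526848
Odds = (0.20/0.29) × (0.123298/0.000526848) = 0.689655 × 234.03 ≈ 161.4002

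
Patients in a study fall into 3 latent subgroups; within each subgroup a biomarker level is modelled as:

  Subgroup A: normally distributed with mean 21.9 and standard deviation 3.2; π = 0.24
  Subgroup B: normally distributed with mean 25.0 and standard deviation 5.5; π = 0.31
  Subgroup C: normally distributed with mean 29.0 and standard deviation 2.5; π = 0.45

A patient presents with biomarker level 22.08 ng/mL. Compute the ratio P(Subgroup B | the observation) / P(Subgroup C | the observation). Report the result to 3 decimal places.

12.539

The posterior odds equal the prior odds times the likelihood ratio: (P(Z=i)/P(Z=j))·(f_i(x)/f_j(x)).
Normal densities:
  L_A = (1/(3.2·√(2π)))·exp(−(22.08−21.9)²/(2·3.2²)) = 0.124669·exp(-0.00158) = 0.124472
  L_B = (1/(5.5·√(2π)))·exp(−(22.08−25.0)²/(2·5.5²)) = 0.072535·exp(-0.14093) = 0.0630001
  L_C = (1/(2.5·√(2π)))·exp(−(22.08−29.0)²/(2·2.5²)) = 0.159577·exp(-3.83091) = 0.0034612
Posterior odds = (P(Z=B)·L_B) / (P(Z=C)·L_C) = (0.31·0.0630001) / (0.45·0.0034612) = 0.01953 / 0.00155754 ≈ 12.539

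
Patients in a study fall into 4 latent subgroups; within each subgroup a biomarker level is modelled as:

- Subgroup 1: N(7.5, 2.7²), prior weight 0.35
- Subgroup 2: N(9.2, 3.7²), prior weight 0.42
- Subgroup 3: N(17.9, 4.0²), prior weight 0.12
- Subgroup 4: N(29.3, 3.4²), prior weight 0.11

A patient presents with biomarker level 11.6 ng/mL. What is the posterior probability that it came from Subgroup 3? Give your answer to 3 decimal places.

By Bayes' theorem, P(k | x) = π_k f_k(x) / Σ_j π_j f_j(x).
Evaluate each component's likelihood at the observed value:
  f_1 = 0.0466473
  f_2 = 0.0873665
  f_3 = 0.0288529
  f_4 = 1.52925e-07
Multiply by the mixture weights:
  π_1·f_1 = 0.35 × 0.0466473 = 0.0163266
  π_2·f_2 = 0.42 × 0.0873665 = 0.0366939
  π_3·f_3 = 0.12 × 0.0288529 = 0.00346235
  π_4·f_4 = 0.11 × 1.52925e-07 = 1.68217e-08
Evidence: 0.0163266 + 0.0366939 + 0.00346235 + 1.68217e-08 = 0.0564828
So the posterior for Subgroup 3 is 0.00346235 / 0.0564828 ≈ 0.061.

0.061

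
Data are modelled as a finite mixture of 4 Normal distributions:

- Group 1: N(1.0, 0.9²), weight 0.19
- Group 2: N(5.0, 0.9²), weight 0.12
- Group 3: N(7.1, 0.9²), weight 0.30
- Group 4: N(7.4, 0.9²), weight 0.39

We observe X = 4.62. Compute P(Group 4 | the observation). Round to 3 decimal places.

Posterior ∝ prior × likelihood, so P(k | x) ∝ w_k f_k(x); normalise over all components.
Evaluate each component's likelihood at the observed value:
  f_1 = (1/(0.9·√(2π)))·exp(−(4.62−1.0)²/(2·0.9²)) = 0.443269·exp(-8.08914) = 0.000136019
  f_2 = (1/(0.9·√(2π)))·exp(−(4.62−5.0)²/(2·0.9²)) = 0.443269·exp(-0.08914) = 0.405468
  f_3 = (1/(0.9·√(2π)))·exp(−(4.62−7.1)²/(2·0.9²)) = 0.443269·exp(-3.79654) = 0.00995061
  f_4 = (1/(0.9·√(2π)))·exp(−(4.62−7.4)²/(2·0.9²)) = 0.443269·exp(-4.77062) = 0.00375677
Weight by the priors:
  w_1·f_1 = 0.19 × 0.000136019 = 2.58437e-05
  w_2·f_2 = 0.12 × 0.405468 = 0.0486561
  w_3·f_3 = 0.30 × 0.00995061 = 0.00298518
  w_4·f_4 = 0.39 × 0.00375677 = 0.00146514
Sum: 2.58437e-05 + 0.0486561 + 0.00298518 + 0.00146514 = 0.0531323
P(Group 4 | data) ≈ 0.028

0.028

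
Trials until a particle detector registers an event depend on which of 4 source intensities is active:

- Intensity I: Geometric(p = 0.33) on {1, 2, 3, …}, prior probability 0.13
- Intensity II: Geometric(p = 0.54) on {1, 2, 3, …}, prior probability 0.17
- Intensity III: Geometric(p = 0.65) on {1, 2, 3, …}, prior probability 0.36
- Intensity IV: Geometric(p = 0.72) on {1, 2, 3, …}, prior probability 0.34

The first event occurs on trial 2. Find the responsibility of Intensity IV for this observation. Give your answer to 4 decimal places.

Apply Bayes' rule: the posterior for each component is proportional to its prior times its likelihood at x.
Evaluate each component's likelihood at the observed value:
  f_I = 0.33·(1−0.33)^1 = 0.33·0.67 = 0.2211
  f_II = 0.54·(1−0.54)^1 = 0.54·0.46 = 0.2484
  f_III = 0.65·(1−0.65)^1 = 0.65·0.35 = 0.2275
  f_IV = 0.72·(1−0.72)^1 = 0.72·0.28 = 0.2016
Weight by the priors:
  P(Z=I)·f_I = 0.13 × 0.2211 = 0.028743
  P(Z=II)·f_II = 0.17 × 0.2484 = 0.042228
  P(Z=III)·f_III = 0.36 × 0.2275 = 0.0819
  P(Z=IV)·f_IV = 0.34 × 0.2016 = 0.068544
Normaliser: 0.028743 + 0.042228 + 0.0819 + 0.068544 = 0.221415
Responsibility of Intensity IV: 0.068544 / 0.221415 ≈ 0.3096

0.3096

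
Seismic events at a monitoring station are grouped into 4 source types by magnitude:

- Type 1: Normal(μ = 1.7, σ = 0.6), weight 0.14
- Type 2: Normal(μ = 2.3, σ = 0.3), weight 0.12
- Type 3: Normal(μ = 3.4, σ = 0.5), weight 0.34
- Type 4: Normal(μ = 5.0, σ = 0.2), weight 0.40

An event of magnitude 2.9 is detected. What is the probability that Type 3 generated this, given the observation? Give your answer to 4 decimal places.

0.8279

Apply Bayes' rule: the posterior for each component is proportional to its prior times its likelihood at x.
Component likelihoods at x = 2.9:
  p_1 = 0.0899849
  p_2 = 0.17997
  p_3 = 0.483941
  p_4 = 2.28769e-24
Multiply by the mixture weights:
  π_1·p_1 = 0.14 × 0.0899849 = 0.0125979
  π_2·p_2 = 0.12 × 0.17997 = 0.0215964
  π_3·p_3 = 0.34 × 0.483941 = 0.16454
  π_4·p_4 = 0.40 × 2.28769e-24 = 9.15075e-25
Sum: 0.0125979 + 0.0215964 + 0.16454 + 9.15075e-25 = 0.198734
P(Type 3 | 2.9) ≈ 0.8279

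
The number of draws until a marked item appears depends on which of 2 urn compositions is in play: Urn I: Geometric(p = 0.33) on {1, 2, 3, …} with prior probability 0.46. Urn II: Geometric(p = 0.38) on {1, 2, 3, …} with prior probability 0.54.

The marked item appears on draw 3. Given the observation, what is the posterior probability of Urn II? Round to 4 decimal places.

0.5365

Posterior ∝ prior × likelihood, so P(k | x) ∝ w_k f_k(x); normalise over all components.
Geometric probabilities:
  f_I = 0.33·(1−0.33)^2 = 0.33·0.4489 = 0.148137
  f_II = 0.38·(1−0.38)^2 = 0.38·0.3844 = 0.146072
Multiply by the mixture weights:
  w_I·f_I = 0.46 × 0.148137 = 0.068143
  w_II·f_II = 0.54 × 0.146072 = 0.0788789
Normaliser: 0.068143 + 0.0788789 = 0.147022
So the posterior for Urn II is 0.0788789 / 0.147022 ≈ 0.5365.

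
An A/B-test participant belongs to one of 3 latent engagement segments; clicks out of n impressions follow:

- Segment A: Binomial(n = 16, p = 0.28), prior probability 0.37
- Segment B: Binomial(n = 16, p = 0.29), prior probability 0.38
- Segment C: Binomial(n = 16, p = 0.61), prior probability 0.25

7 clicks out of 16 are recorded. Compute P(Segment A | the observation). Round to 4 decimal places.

0.3585

Posterior ∝ prior × likelihood, so P(k | x) ∝ π_k f_k(x); normalise over all components.
Binomial probabilities:
  L_A = 0.0802647
  L_B = 0.0904768
  L_C = 0.0750441
Unnormalised posteriors:
  π_A·L_A = 0.37 × 0.0802647 = 0.0296979
  π_B·L_B = 0.38 × 0.0904768 = 0.0343812
  π_C·L_C = 0.25 × 0.0750441 = 0.018761
Normaliser: 0.0296979 + 0.0343812 + 0.018761 = 0.0828401
Responsibility of Segment A: 0.0296979 / 0.0828401 ≈ 0.3585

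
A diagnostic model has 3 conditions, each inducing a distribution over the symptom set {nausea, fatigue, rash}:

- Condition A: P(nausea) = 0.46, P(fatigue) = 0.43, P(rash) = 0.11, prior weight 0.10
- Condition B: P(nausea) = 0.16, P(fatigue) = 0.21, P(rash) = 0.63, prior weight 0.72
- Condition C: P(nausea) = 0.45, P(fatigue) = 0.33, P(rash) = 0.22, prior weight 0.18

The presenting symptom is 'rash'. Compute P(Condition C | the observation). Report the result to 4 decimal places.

Apply Bayes' rule: the posterior for each component is proportional to its prior times its likelihood at x.
Evaluate each component's likelihood at the observed value:
  L_A = P(rash | comp) = 0.11
  L_B = P(rash | comp) = 0.63
  L_C = P(rash | comp) = 0.22
Weight by the priors:
  P(Z=A)·L_A = 0.10 × 0.11 = 0.011
  P(Z=B)·L_B = 0.72 × 0.63 = 0.4536
  P(Z=C)·L_C = 0.18 × 0.22 = 0.0396
Sum: 0.011 + 0.4536 + 0.0396 = 0.5042
Responsibility of Condition C: 0.0396 / 0.5042 ≈ 0.0785

0.0785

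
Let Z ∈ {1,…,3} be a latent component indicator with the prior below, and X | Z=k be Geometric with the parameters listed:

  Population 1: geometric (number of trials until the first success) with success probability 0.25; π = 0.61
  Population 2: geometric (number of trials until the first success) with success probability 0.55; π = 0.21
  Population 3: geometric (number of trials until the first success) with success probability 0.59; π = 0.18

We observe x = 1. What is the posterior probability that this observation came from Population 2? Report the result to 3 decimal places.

0.309

Posterior ∝ prior × likelihood, so P(k | x) ∝ P(Z=k) f_k(x); normalise over all components.
Component likelihoods at x = 1:
  f_1 = 0.25
  f_2 = 0.55
  f_3 = 0.59
Multiply by the mixture weights:
  P(Z=1)·f_1 = 0.61 × 0.25 = 0.1525
  P(Z=2)·f_2 = 0.21 × 0.55 = 0.1155
  P(Z=3)·f_3 = 0.18 × 0.59 = 0.1062
Sum: 0.1525 + 0.1155 + 0.1062 = 0.3742
So the posterior for Population 2 is 0.1155 / 0.3742 ≈ 0.309.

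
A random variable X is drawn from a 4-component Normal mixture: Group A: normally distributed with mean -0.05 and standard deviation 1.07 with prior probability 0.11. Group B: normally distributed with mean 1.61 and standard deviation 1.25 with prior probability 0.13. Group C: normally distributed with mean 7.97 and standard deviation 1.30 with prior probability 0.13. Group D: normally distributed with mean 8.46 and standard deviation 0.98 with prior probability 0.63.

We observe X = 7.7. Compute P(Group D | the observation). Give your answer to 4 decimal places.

By Bayes' theorem, P(k | x) = w_k f_k(x) / Σ_j w_j f_j(x).
Normal densities:
  L_A = 1.51281e-12
  L_B = 2.23723e-06
  L_C = 0.300331
  L_D = 0.301362
Unnormalised posteriors:
  w_A·L_A = 0.11 × 1.51281e-12 = 1.66409e-13
  w_B·L_B = 0.13 × 2.23723e-06 = 2.90839e-07
  w_C·L_C = 0.13 × 0.300331 = 0.039043
  w_D·L_D = 0.63 × 0.301362 = 0.189858
Denominator: 1.66409e-13 + 2.90839e-07 + 0.039043 + 0.189858 = 0.228901
P(Group D | data) ≈ 0.8294

0.8294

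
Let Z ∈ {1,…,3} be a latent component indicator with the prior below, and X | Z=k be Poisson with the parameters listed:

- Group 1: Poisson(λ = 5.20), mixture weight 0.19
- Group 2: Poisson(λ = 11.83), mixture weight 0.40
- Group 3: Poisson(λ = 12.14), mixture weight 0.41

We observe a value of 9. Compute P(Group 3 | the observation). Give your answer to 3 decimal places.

The responsibility of component k is π_k f_k(x) divided by Σ_j π_j f_j(x).
Component likelihoods at x = 9:
  p_1 = 0.0422606
  p_2 = 0.0910743
  p_3 = 0.0843083
Weight by the priors:
  π_1·p_1 = 0.19 × 0.0422606 = 0.00802952
  π_2·p_2 = 0.40 × 0.0910743 = 0.0364297
  π_3·p_3 = 0.41 × 0.0843083 = 0.0345664
Evidence: 0.00802952 + 0.0364297 + 0.0345664 = 0.0790256
P(Group 3 | the observation) = 0.0345664 / 0.0790256 ≈ 0.437

0.437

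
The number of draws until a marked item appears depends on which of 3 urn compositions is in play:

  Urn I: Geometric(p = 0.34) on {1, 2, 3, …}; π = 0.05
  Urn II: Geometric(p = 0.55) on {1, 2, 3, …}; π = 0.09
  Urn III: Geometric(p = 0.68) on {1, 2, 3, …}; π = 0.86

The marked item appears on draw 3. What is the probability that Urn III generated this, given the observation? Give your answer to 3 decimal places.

The responsibility of component k is w_k f_k(x) divided by Σ_j w_j f_j(x).
Geometric probabilities:
  p_I = 0.34·(1−0.34)^2 = 0.34·0.4356 = 0.148104
  p_II = 0.55·(1−0.55)^2 = 0.55·0.2025 = 0.111375
  p_III = 0.68·(1−0.68)^2 = 0.68·0.1024 = 0.069632
Prior × likelihood for each component:
  w_I·p_I = 0.05 × 0.148104 = 0.0074052
  w_II·p_II = 0.09 × 0.111375 = 0.0100237
  w_III·p_III = 0.86 × 0.069632 = 0.0598835
Denominator: 0.0074052 + 0.0100237 + 0.0598835 = 0.0773125
P(Urn III | data) = 0.0598835 / 0.0773125 ≈ 0.775

0.775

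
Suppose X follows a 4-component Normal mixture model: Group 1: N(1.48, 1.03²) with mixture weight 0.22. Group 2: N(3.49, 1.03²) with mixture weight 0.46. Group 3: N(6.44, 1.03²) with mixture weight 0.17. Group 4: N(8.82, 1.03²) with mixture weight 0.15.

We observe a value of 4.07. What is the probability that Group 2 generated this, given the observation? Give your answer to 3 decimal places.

0.948

The responsibility of component k is w_k f_k(x) divided by Σ_j w_j f_j(x).
Component likelihoods at x = 4.07:
  f_1 = (1/(1.03·√(2π)))·exp(−(4.07−1.48)²/(2·1.03²)) = 0.387323·exp(-3.16151) = 0.0164076
  f_2 = (1/(1.03·√(2π)))·exp(−(4.07−3.49)²/(2·1.03²)) = 0.387323·exp(-0.15854) = 0.330535
  f_3 = (1/(1.03·√(2π)))·exp(−(4.07−6.44)²/(2·1.03²)) = 0.387323·exp(-2.64723) = 0.0274406
  f_4 = (1/(1.03·√(2π)))·exp(−(4.07−8.82)²/(2·1.03²)) = 0.387323·exp(-10.63366) = 9.3311e-06
Unnormalised posteriors:
  w_1·f_1 = 0.22 × 0.0164076 = 0.00360967
  w_2·f_2 = 0.46 × 0.330535 = 0.152046
  w_3·f_3 = 0.17 × 0.0274406 = 0.00466491
  w_4·f_4 = 0.15 × 9.3311e-06 = 1.39967e-06
Denominator: 0.00360967 + 0.152046 + 0.00466491 + 1.39967e-06 = 0.160322
Responsibility of Group 2: 0.152046 / 0.160322 ≈ 0.948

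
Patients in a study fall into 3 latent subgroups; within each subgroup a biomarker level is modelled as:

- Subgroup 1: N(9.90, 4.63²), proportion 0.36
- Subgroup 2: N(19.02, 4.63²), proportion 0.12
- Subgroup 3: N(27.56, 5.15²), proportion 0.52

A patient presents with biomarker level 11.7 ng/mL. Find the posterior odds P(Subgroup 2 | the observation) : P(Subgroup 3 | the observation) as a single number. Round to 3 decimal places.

8.435

The posterior odds equal the prior odds times the likelihood ratio: (π_i/π_j)·(f_i(x)/f_j(x)).
Component likelihoods at x = 11.7 ng/mL:
  p_1 = (1/(4.63·√(2π)))·exp(−(11.7−9.90)²/(2·4.63²)) = 0.086165·exp(-0.07557) = 0.0798931
  p_2 = (1/(4.63·√(2π)))·exp(−(11.7−19.02)²/(2·4.63²)) = 0.086165·exp(-1.24977) = 0.0246923
  p_3 = (1/(5.15·√(2π)))·exp(−(11.7−27.56)²/(2·5.15²)) = 0.077465·exp(-4.74200) = 0.00067558
Posterior odds = (π_2·p_2) / (π_3·p_3) = (0.12·0.0246923) / (0.52·0.00067558) = 0.00296307 / 0.000351302 ≈ 8.435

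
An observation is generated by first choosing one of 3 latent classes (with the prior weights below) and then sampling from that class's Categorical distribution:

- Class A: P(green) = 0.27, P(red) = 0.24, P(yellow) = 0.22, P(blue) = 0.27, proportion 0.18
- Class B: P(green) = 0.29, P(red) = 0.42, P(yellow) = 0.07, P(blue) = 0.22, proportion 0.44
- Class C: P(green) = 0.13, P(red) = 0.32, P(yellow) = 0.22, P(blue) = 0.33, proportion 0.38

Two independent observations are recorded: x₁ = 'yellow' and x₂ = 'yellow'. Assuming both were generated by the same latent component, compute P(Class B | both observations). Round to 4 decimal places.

The responsibility of component k is w_k f_k(x) divided by Σ_j w_j f_j(x).
Since both observations come from the same component, the likelihood for component k is f_k(x₁)·f_k(x₂).
  L_A = [0.22] × [0.22] = 0.0484
  L_B = [0.07] × [0.07] = 0.0049
  L_C = [0.22] × [0.22] = 0.0484
Weight by the priors:
  w_A·L_A = 0.18 × 0.0484 = 0.008712
  w_B·L_B = 0.44 × 0.0049 = 0.002156
  w_C·L_C = 0.38 × 0.0484 = 0.018392
Denominator: 0.008712 + 0.002156 + 0.018392 = 0.02926
Responsibility of Class B: 0.002156 / 0.02926 ≈ 0.0737

0.0737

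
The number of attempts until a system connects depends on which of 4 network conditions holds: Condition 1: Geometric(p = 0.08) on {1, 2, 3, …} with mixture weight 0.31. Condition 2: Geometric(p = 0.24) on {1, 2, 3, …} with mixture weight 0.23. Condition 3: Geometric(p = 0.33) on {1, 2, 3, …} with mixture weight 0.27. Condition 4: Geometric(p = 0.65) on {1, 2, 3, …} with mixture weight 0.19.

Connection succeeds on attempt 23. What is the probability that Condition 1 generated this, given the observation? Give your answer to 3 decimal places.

P(component k | x) = π_k·f_k(x) / marginal(x), where marginal(x) = Σ_j π_j·f_j(x).
Evaluate each component's likelihood at the observed value:
  p_1 = 0.08·(1−0.08)^22 = 0.08·0.15971 = 0.0127768
  p_2 = 0.24·(1−0.24)^22 = 0.24·0.00238726 = 0.000572941
  p_3 = 0.33·(1−0.33)^22 = 0.33·0.000149158 = 4.9222e-05
  p_4 = 0.65·(1−0.65)^22 = 0.65·9.32174e-11 = 6.05913e-11
Unnormalised posteriors:
  π_1·p_1 = 0.31 × 0.0127768 = 0.00396081
  π_2·p_2 = 0.23 × 0.000572941 = 0.000131777
  π_3·p_3 = 0.27 × 4.9222e-05 = 1.329e-05
  π_4·p_4 = 0.19 × 6.05913e-11 = 1.15123e-11
Sum: 0.00396081 + 0.000131777 + 1.329e-05 + 1.15123e-11 = 0.00410588
Responsibility of Condition 1: 0.00396081 / 0.00410588 ≈ 0.965

0.965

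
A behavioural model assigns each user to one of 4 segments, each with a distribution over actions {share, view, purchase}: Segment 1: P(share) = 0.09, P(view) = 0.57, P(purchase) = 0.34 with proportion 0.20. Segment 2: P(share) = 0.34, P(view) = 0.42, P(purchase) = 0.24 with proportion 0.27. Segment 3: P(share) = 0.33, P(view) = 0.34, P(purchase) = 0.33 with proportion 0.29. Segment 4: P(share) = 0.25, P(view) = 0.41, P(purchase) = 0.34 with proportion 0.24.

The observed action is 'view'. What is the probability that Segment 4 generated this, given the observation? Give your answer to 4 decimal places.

The responsibility of component k is w_k f_k(x) divided by Σ_j w_j f_j(x).
Evaluate each component's likelihood at the observed value:
  L_1 = 0.57
  L_2 = 0.42
  L_3 = 0.34
  L_4 = 0.41
Multiply by the mixture weights:
  w_1·L_1 = 0.20 × 0.57 = 0.114
  w_2·L_2 = 0.27 × 0.42 = 0.1134
  w_3·L_3 = 0.29 × 0.34 = 0.0986
  w_4·L_4 = 0.24 × 0.41 = 0.0984
Normaliser: 0.114 + 0.1134 + 0.0986 + 0.0984 = 0.4244
So the posterior for Segment 4 is 0.0984 / 0.4244 ≈ 0.2319.

0.2319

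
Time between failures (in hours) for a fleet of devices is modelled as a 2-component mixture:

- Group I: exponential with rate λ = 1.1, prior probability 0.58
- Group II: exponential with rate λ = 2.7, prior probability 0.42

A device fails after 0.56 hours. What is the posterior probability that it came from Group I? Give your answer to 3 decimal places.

0.580

Posterior ∝ prior × likelihood, so P(k | x) ∝ π_k f_k(x); normalise over all components.
Exponential densities:
  L_I = 0.594111
  L_II = 0.595265
Prior × likelihood for each component:
  π_I·L_I = 0.58 × 0.594111 = 0.344584
  π_II·L_II = 0.42 × 0.595265 = 0.250011
Denominator: 0.344584 + 0.250011 = 0.594596
Responsibility of Group I: 0.344584 / 0.594596 ≈ 0.580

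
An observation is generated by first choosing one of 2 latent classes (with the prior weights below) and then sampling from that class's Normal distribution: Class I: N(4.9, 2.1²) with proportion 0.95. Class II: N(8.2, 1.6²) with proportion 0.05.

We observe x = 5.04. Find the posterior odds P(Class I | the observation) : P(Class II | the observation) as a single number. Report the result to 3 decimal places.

The posterior odds equal the prior odds times the likelihood ratio: (w_i/w_j)·(f_i(x)/f_j(x)).
Evaluate each component's likelihood at the observed value:
  p_I = (1/(2.1·√(2π)))·exp(−(5.04−4.9)²/(2·2.1²)) = 0.189973·exp(-0.00222) = 0.189551
  p_II = (1/(1.6·√(2π)))·exp(−(5.04−8.2)²/(2·1.6²)) = 0.249339·exp(-1.95031) = 0.0354634
0.180073 / 0.00177317 ≈ 101.554

101.554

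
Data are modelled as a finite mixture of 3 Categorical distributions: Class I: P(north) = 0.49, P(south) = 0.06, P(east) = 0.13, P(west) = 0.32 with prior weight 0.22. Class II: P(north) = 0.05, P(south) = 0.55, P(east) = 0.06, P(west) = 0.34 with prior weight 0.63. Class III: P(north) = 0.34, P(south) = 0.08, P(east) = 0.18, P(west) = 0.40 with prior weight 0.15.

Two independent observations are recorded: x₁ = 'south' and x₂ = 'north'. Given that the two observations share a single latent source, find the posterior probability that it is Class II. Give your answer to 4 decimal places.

The responsibility of component k is π_k f_k(x) divided by Σ_j π_j f_j(x).
Since both observations come from the same component, the likelihood for component k is f_k(x₁)·f_k(x₂).
  p_I = [0.06] × [0.49] = 0.0294
  p_II = [0.55] × [0.05] = 0.0275
  p_III = [0.08] × [0.34] = 0.0272
Weight by the priors:
  π_I·p_I = 0.22 × 0.0294 = 0.006468
  π_II·p_II = 0.63 × 0.0275 = 0.017325
  π_III·p_III = 0.15 × 0.0272 = 0.00408
Sum: 0.006468 + 0.017325 + 0.00408 = 0.027873
Responsibility of Class II: 0.017325 / 0.027873 ≈ 0.6216

0.6216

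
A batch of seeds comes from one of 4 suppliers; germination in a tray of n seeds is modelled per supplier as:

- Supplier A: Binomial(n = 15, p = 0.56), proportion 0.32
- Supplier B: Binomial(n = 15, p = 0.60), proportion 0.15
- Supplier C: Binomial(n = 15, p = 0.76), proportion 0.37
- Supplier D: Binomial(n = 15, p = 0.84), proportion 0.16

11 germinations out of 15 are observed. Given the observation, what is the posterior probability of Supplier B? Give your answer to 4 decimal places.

Apply Bayes' rule: the posterior for each component is proportional to its prior times its likelihood at x.
Evaluate each component's likelihood at the observed value:
  p_A = C(15,11)·0.56^11·0.44^4 = 1365·0.00169851·0.037481 = 0.0868984
  p_B = C(15,11)·0.60^11·0.40^4 = 1365·0.00362797·0.0256 = 0.126776
  p_C = C(15,11)·0.76^11·0.24^4 = 1365·0.0488596·0.00331776 = 0.221272
  p_D = C(15,11)·0.84^11·0.16^4 = 1365·0.146917·0.00065536 = 0.131427
Unnormalised posteriors:
  π_A·p_A = 0.32 × 0.0868984 = 0.0278075
  π_B·p_B = 0.15 × 0.126776 = 0.0190164
  π_C·p_C = 0.37 × 0.221272 = 0.0818708
  π_D·p_D = 0.16 × 0.131427 = 0.0210283
Sum: 0.0278075 + 0.0190164 + 0.0818708 + 0.0210283 = 0.149723
P(Supplier B | 11 germinations out of 15) = 0.0190164 / 0.149723 ≈ 0.1270

0.1270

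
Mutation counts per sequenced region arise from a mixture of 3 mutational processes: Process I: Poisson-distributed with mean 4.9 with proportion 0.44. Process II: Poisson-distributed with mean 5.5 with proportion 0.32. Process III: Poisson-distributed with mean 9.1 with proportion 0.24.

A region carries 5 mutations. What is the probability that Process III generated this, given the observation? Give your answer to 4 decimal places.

The responsibility of component k is P(Z=k) f_k(x) divided by Σ_j P(Z=j) f_j(x).
Component likelihoods at x = 5 mutations:
  L_I = 0.17529
  L_II = 0.171401
  L_III = 0.0580692
Weight by the priors:
  P(Z=I)·L_I = 0.44 × 0.17529 = 0.0771274
  P(Z=II)·L_II = 0.32 × 0.171401 = 0.0548482
  P(Z=III)·L_III = 0.24 × 0.0580692 = 0.0139366
Denominator: 0.0771274 + 0.0548482 + 0.0139366 = 0.145912
P(Process III | 5 mutations) ≈ 0.0955

0.0955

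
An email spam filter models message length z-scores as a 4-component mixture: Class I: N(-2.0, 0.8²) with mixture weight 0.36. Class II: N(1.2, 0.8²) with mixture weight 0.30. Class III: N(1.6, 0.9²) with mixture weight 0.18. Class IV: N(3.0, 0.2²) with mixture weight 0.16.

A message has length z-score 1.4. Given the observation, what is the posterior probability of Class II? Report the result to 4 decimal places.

0.6506

By Bayes' theorem, P(k | x) = P(Z=k) f_k(x) / Σ_j P(Z=j) f_j(x).
Normal densities:
  f_I = (1/(0.8·√(2π)))·exp(−(1.4−-2.0)²/(2·0.8²)) = 0.498678·exp(-9.03125) = 5.96483e-05
  f_II = (1/(0.8·√(2π)))·exp(−(1.4−1.2)²/(2·0.8²)) = 0.498678·exp(-0.03125) = 0.483335
  f_III = (1/(0.9·√(2π)))·exp(−(1.4−1.6)²/(2·0.9²)) = 0.443269·exp(-0.02469) = 0.432458
  f_IV = (1/(0.2·√(2π)))·exp(−(1.4−3.0)²/(2·0.2²)) = 1.994711·exp(-32.00000) = 2.52614e-14
Prior × likelihood for each component:
  P(Z=I)·f_I = 0.36 × 5.96483e-05 = 2.14734e-05
  P(Z=II)·f_II = 0.30 × 0.483335 = 0.145001
  P(Z=III)·f_III = 0.18 × 0.432458 = 0.0778425
  P(Z=IV)·f_IV = 0.16 × 2.52614e-14 = 4.04182e-15
Denominator: 2.14734e-05 + 0.145001 + 0.0778425 + 4.04182e-15 = 0.222865
Responsibility of Class II: 0.145001 / 0.222865 ≈ 0.6506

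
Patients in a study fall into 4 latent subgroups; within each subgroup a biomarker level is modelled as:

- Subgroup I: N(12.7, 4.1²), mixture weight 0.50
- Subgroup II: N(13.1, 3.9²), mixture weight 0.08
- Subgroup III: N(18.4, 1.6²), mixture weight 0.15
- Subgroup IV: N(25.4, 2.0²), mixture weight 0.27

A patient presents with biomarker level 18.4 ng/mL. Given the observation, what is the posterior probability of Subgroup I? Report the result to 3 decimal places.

0.312

Posterior ∝ prior × likelihood, so P(k | x) ∝ w_k f_k(x); normalise over all components.
Component likelihoods at x = 18.4 ng/mL:
  p_I = (1/(4.1·√(2π)))·exp(−(18.4−12.7)²/(2·4.1²)) = 0.097303·exp(-0.96639) = 0.0370193
  p_II = (1/(3.9·√(2π)))·exp(−(18.4−13.1)²/(2·3.9²)) = 0.102293·exp(-0.92341) = 0.0406271
  p_III = (1/(1.6·√(2π)))·exp(−(18.4−18.4)²/(2·1.6²)) = 0.249339·exp(-0.00000) = 0.249339
  p_IV = (1/(2.0·√(2π)))·exp(−(18.4−25.4)²/(2·2.0²)) = 0.199471·exp(-6.12500) = 0.000436341
Prior × likelihood for each component:
  w_I·p_I = 0.50 × 0.0370193 = 0.0185097
  w_II·p_II = 0.08 × 0.0406271 = 0.00325017
  w_III·p_III = 0.15 × 0.249339 = 0.0374008
  w_IV·p_IV = 0.27 × 0.000436341 = 0.000117812
Denominator: 0.0185097 + 0.00325017 + 0.0374008 + 0.000117812 = 0.0592785
P(Subgroup I | 18.4 ng/mL) ≈ 0.312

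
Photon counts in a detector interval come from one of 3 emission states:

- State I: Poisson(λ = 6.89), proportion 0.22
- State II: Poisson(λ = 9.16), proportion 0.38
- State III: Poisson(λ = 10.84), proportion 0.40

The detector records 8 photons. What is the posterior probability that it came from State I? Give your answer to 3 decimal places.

Posterior ∝ prior × likelihood, so P(k | x) ∝ π_k f_k(x); normalise over all components.
Evaluate each component's likelihood at the observed value:
  p_I = e^(−6.89)·6.89^8/8! = 0.128217
  p_II = e^(−9.16)·9.16^8/8! = 0.129272
  p_III = e^(−10.84)·10.84^8/8! = 0.0926748
Prior × likelihood for each component:
  π_I·p_I = 0.22 × 0.128217 = 0.0282077
  π_II·p_II = 0.38 × 0.129272 = 0.0491235
  π_III·p_III = 0.40 × 0.0926748 = 0.0370699
Denominator: 0.0282077 + 0.0491235 + 0.0370699 = 0.114401
P(State I | the observation) ≈ 0.247

0.247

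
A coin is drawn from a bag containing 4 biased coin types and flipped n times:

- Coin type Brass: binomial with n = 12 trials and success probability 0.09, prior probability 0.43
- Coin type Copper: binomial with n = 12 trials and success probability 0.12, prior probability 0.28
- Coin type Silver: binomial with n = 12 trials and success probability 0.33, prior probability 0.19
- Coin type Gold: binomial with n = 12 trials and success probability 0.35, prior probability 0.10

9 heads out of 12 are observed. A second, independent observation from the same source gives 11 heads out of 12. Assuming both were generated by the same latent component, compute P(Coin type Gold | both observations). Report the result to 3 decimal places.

0.602

Posterior ∝ prior × likelihood, so P(k | x) ∝ π_k f_k(x); normalise over all components.
Since both observations come from the same component, the likelihood for component k is f_k(x₁)·f_k(x₂).
  L_Brass = [6.42287e-08] × [3.42681e-11] = 2.201e-18
  L_Copper = [7.73574e-07] × [7.84617e-10] = 6.06959e-16
  L_Silver = [0.00307095] × [4.06359e-05] = 1.24791e-07
  L_Gold = [0.00476184] × [7.53083e-05] = 3.58607e-07
Unnormalised posteriors:
  π_Brass·L_Brass = 0.43 × 2.201e-18 = 9.46429e-19
  π_Copper·L_Copper = 0.28 × 6.06959e-16 = 1.69949e-16
  π_Silver·L_Silver = 0.19 × 1.24791e-07 = 2.37102e-08
  π_Gold·L_Gold = 0.10 × 3.58607e-07 = 3.58607e-08
Marginal: 9.46429e-19 + 1.69949e-16 + 2.37102e-08 + 3.58607e-08 = 5.95709e-08
P(Coin type Gold | data) = 3.58607e-08 / 5.95709e-08 ≈ 0.602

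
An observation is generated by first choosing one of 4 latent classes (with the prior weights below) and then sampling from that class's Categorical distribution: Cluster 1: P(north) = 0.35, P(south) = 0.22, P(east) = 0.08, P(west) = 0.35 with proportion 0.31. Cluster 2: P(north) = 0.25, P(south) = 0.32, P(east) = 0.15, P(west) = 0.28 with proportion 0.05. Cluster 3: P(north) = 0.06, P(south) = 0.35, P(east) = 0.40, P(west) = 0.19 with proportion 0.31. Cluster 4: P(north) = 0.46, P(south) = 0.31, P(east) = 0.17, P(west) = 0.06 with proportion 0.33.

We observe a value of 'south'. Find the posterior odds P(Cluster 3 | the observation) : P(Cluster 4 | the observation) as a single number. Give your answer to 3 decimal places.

1.061

Posterior odds = (P(Z=i) f_i(x)) / (P(Z=j) f_j(x)); the normalising sum cancels.
Categorical probabilities:
  L_1 = P(south | comp) = 0.22
  L_2 = P(south | comp) = 0.32
  L_3 = P(south | comp) = 0.35
  L_4 = P(south | comp) = 0.31
Odds = (0.31/0.33) × (0.35/0.31) = 0.939394 × 1.12903 ≈ 1.061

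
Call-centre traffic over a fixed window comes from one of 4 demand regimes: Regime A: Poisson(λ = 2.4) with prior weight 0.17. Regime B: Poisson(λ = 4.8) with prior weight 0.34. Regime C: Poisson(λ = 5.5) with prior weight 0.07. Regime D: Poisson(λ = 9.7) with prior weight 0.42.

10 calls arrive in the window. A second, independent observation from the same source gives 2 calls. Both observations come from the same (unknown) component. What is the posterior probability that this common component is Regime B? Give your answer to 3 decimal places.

Posterior ∝ prior × likelihood, so P(k | x) ∝ w_k f_k(x); normalise over all components.
Since both observations come from the same component, the likelihood for component k is f_k(x₁)·f_k(x₂).
  f_A = [0.000158505] × [0.261268] = 4.14122e-05
  f_B = [0.0147243] × [0.0948067] = 0.00139597
  f_C = [0.0285262] × [0.0618124] = 0.00176327
  f_D = [0.124537] × [0.00288308] = 0.00035905
Unnormalised posteriors:
  w_A·f_A = 0.17 × 4.14122e-05 = 7.04007e-06
  w_B·f_B = 0.34 × 0.00139597 = 0.000474628
  w_C·f_C = 0.07 × 0.00176327 = 0.000123429
  w_D·f_D = 0.42 × 0.00035905 = 0.000150801
Evidence: 7.04007e-06 + 0.000474628 + 0.000123429 + 0.000150801 = 0.000755899
P(Regime B | x) ≈ 0.628

0.628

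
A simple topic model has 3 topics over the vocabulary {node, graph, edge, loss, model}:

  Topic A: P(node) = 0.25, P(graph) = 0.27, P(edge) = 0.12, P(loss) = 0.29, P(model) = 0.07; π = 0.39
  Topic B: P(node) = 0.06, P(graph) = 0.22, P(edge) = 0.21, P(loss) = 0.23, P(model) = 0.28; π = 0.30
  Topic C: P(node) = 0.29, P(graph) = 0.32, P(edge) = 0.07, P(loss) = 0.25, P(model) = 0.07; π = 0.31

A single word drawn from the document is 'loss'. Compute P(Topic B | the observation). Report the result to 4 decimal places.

By Bayes' theorem, P(k | x) = π_k f_k(x) / Σ_j π_j f_j(x).
Evaluate each component's likelihood at the observed value:
  p_A = 0.29
  p_B = 0.23
  p_C = 0.25
Prior × likelihood for each component:
  π_A·p_A = 0.39 × 0.29 = 0.1131
  π_B·p_B = 0.30 × 0.23 = 0.069
  π_C·p_C = 0.31 × 0.25 = 0.0775
Normaliser: 0.1131 + 0.069 + 0.0775 = 0.2596
So the posterior for Topic B is 0.069 / 0.2596 ≈ 0.2658.

0.2658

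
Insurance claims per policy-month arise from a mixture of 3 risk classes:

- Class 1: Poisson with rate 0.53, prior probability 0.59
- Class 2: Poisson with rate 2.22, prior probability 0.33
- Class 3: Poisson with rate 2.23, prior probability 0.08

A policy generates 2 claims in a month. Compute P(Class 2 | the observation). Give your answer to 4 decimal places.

Posterior ∝ prior × likelihood, so P(k | x) ∝ P(Z=k) f_k(x); normalise over all components.
Evaluate each component's likelihood at the observed value:
  L_1 = e^(−0.53)·0.53^2/2! = 0.0826696
  L_2 = e^(−2.22)·2.22^2/2! = 0.267635
  L_3 = e^(−2.23)·2.23^2/2! = 0.267364
Weight by the priors:
  P(Z=1)·L_1 = 0.59 × 0.0826696 = 0.048775
  P(Z=2)·L_2 = 0.33 × 0.267635 = 0.0883194
  P(Z=3)·L_3 = 0.08 × 0.267364 = 0.0213891
Normaliser: 0.048775 + 0.0883194 + 0.0213891 = 0.158484
Responsibility of Class 2: 0.0883194 / 0.158484 ≈ 0.5573

0.5573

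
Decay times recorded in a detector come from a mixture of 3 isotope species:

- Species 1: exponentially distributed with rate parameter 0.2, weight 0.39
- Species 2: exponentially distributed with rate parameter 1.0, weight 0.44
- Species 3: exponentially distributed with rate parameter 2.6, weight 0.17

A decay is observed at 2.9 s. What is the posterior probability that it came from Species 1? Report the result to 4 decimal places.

0.6411

The responsibility of component k is P(Z=k) f_k(x) divided by Σ_j P(Z=j) f_j(x).
Component likelihoods at x = 2.9 s:
  p_1 = 0.2·e^(−0.2·2.9) = 0.2·e^(−0.5800) = 0.11198
  p_2 = 1.0·e^(−1.0·2.9) = 1.0·e^(−2.9000) = 0.0550232
  p_3 = 2.6·e^(−2.6·2.9) = 2.6·e^(−7.5400) = 0.00138163
Multiply by the mixture weights:
  P(Z=1)·p_1 = 0.39 × 0.11198 = 0.0436721
  P(Z=2)·p_2 = 0.44 × 0.0550232 = 0.0242102
  P(Z=3)·p_3 = 0.17 × 0.00138163 = 0.000234878
Marginal: 0.0436721 + 0.0242102 + 0.000234878 = 0.0681172
Responsibility of Species 1: 0.0436721 / 0.0681172 ≈ 0.6411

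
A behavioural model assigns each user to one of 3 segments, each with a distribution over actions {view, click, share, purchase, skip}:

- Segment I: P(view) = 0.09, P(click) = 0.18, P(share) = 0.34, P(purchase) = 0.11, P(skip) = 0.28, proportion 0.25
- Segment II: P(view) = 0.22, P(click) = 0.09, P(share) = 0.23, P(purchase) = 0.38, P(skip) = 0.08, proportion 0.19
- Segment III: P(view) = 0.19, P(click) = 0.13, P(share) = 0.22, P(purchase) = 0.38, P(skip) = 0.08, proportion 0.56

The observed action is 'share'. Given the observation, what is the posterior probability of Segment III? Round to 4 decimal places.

0.4891

The responsibility of component k is π_k f_k(x) divided by Σ_j π_j f_j(x).
Evaluate each component's likelihood at the observed value:
  f_I = P(share | comp) = 0.34
  f_II = P(share | comp) = 0.23
  f_III = P(share | comp) = 0.22
Prior × likelihood for each component:
  π_I·f_I = 0.25 × 0.34 = 0.085
  π_II·f_II = 0.19 × 0.23 = 0.0437
  π_III·f_III = 0.56 × 0.22 = 0.1232
Sum: 0.085 + 0.0437 + 0.1232 = 0.2519
P(Segment III | 'share') ≈ 0.4891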